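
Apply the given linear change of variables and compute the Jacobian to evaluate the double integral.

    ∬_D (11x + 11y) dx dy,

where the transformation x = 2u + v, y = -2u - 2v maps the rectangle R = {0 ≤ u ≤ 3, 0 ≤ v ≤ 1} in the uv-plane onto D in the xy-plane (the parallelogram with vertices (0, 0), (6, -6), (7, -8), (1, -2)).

Compute the Jacobian determinant of (x, y) with respect to (u, v):

    ∂(x,y)/∂(u,v) = | 2  1 | = (2)(-2) - (1)(-2) = -2.
                   | -2  -2 |

Its absolute value is |J| = 2 (the area scaling factor).

Substituting x = 2u + v, y = -2u - 2v into the integrand,

    11x + 11y → -11v,

so the integral becomes

    ∬_R (-11v) · |J| du dv = ∫_0^3 ∫_0^1 (-22v) dv du.

Inner (v): -11.
Outer (u): -33.

Therefore ∬_D (11x + 11y) dx dy = -33.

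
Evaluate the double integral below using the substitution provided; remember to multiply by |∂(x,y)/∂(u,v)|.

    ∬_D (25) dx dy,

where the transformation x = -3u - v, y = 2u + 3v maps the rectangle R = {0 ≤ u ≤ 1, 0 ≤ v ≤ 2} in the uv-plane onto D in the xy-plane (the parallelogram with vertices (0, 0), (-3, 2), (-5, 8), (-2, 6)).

Compute the Jacobian determinant of (x, y) with respect to (u, v):

    ∂(x,y)/∂(u,v) = | -3  -1 | = (-3)(3) - (-1)(2) = -7.
                   | 2  3 |

Its absolute value is |J| = 7 (the area scaling factor).

Substituting x = -3u - v, y = 2u + 3v into the integrand,

    25 → 25,

so the integral becomes

    ∬_R (25) · |J| du dv = ∫_0^1 ∫_0^2 (175) dv du.

Inner (v): 350.
Outer (u): 350.

Therefore ∬_D (25) dx dy = 350.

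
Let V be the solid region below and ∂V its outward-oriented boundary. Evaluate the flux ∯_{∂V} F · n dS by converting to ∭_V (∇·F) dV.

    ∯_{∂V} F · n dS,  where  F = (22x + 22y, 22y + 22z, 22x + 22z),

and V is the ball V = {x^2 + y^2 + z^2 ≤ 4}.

By the divergence theorem,

    ∯_{∂V} F · n dS = ∭_V (∇ · F) dV.

Compute the divergence:
    ∇ · F = ∂F_x/∂x + ∂F_y/∂y + ∂F_z/∂z = 22 + 22 + 22 = 66.

In spherical coordinates, x = ρ sin(φ) cos(θ), y = ρ sin(φ) sin(θ), z = ρ cos(φ), dV = ρ^2 sin(φ) dρ dφ dθ, with 0 ≤ ρ ≤ 2, 0 ≤ φ ≤ π, 0 ≤ θ ≤ 2π.

The integrand, after substitution and multiplying by the volume element, becomes (66) · ρ^2 sin(φ), so

    ∭_V (∇·F) dV = ∫_0^{2π} ∫_0^{π} ∫_0^{2} (66) · ρ^2 sin(φ) dρ dφ dθ.

Inner (ρ from 0 to 2): 176sin(φ).
Middle (φ from 0 to π): 352.
Outer (θ from 0 to 2π): 704π.

Therefore ∯_{∂V} F · n dS = 704π.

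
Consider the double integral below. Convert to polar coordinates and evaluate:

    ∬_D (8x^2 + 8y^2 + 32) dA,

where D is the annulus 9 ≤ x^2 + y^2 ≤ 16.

The region D is 3 ≤ r ≤ 4, 0 ≤ θ ≤ 2π in polar coordinates, where x = r cos(θ), y = r sin(θ), and dA = r dr dθ.

Under the substitution, the integrand becomes 8r^2 + 32, so

    ∬_D (8x^2 + 8y^2 + 32) dA = ∫_{0}^{2π} ∫_{3}^{4} (8r^2 + 32) · r dr dθ.

Inner integral (in r): ∫_{3}^{4} (8r^2 + 32) · r dr = 462.

Outer integral (in θ): ∫_{0}^{2π} (462) dθ = 924π.

Therefore ∬_D (8x^2 + 8y^2 + 32) dA = 924π.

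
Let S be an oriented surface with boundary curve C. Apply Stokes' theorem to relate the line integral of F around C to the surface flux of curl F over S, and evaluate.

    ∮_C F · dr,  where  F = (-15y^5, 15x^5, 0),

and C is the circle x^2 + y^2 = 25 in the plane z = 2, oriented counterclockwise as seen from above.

Let S be the flat disk x^2 + y^2 ≤ 25 in the plane z = 2, with upward unit normal n̂ = ẑ. By Stokes' theorem,

    ∮_C F · dr = ∬_S (∇ × F) · n̂ dS = ∬_D (curl F)_z dA,

where D is the disk x^2 + y^2 ≤ 25.

Compute the curl of F = (-15y^5, 15x^5, 0):
    (∇ × F)_x = ∂F_z/∂y - ∂F_y/∂z = 0,
    (∇ × F)_y = ∂F_x/∂z - ∂F_z/∂x = 0,
    (∇ × F)_z = ∂F_y/∂x - ∂F_x/∂y = 75x^4 + 75y^4.

On z = 2, (curl F)_z = 75x^4 + 75y^4.

Convert to polar (x = r cos θ, y = r sin θ, dA = r dr dθ); the integrand becomes 75r^4(sin(θ)^4 + cos(θ)^4), so

    ∬_D (curl F)_z dA = ∫_0^{2π} ∫_0^{5} (75r^4(sin(θ)^4 + cos(θ)^4)) · r dr dθ.

Inner (r from 0 to 5): 390625sin(θ)^4/2 + 390625cos(θ)^4/2.
Outer (θ from 0 to 2π): 1171875π/4.

Therefore ∮_C F · dr = 1171875π/4.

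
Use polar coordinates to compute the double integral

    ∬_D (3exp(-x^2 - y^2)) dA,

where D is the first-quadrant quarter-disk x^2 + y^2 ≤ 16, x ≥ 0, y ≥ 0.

The region D is 0 ≤ r ≤ 4, 0 ≤ θ ≤ π/2 in polar coordinates, where x = r cos(θ), y = r sin(θ), and dA = r dr dθ.

Under the substitution, the integrand becomes 3exp(-r^2), so

    ∬_D (3exp(-x^2 - y^2)) dA = ∫_{0}^{π/2} ∫_{0}^{4} (3exp(-r^2)) · r dr dθ.

Inner integral (in r): ∫_{0}^{4} (3exp(-r^2)) · r dr = 3/2 - 3exp(-16)/2.

Outer integral (in θ): ∫_{0}^{π/2} (3/2 - 3exp(-16)/2) dθ = -3π (1 - exp(16))exp(-16)/4.

Therefore ∬_D (3exp(-x^2 - y^2)) dA = -3π (1 - exp(16))exp(-16)/4.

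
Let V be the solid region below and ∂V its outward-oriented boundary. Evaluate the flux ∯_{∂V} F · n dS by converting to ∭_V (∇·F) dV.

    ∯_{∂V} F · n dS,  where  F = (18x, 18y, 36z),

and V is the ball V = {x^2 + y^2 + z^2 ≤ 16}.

By the divergence theorem,

    ∯_{∂V} F · n dS = ∭_V (∇ · F) dV.

Compute the divergence:
    ∇ · F = ∂F_x/∂x + ∂F_y/∂y + ∂F_z/∂z = 18 + 18 + 36 = 72.

In spherical coordinates, x = ρ sin(φ) cos(θ), y = ρ sin(φ) sin(θ), z = ρ cos(φ), dV = ρ^2 sin(φ) dρ dφ dθ, with 0 ≤ ρ ≤ 4, 0 ≤ φ ≤ π, 0 ≤ θ ≤ 2π.

The integrand, after substitution and multiplying by the volume element, becomes (72) · ρ^2 sin(φ), so

    ∭_V (∇·F) dV = ∫_0^{2π} ∫_0^{π} ∫_0^{4} (72) · ρ^2 sin(φ) dρ dφ dθ.

Inner (ρ from 0 to 4): 1536sin(φ).
Middle (φ from 0 to π): 3072.
Outer (θ from 0 to 2π): 6144π.

Therefore ∯_{∂V} F · n dS = 6144π.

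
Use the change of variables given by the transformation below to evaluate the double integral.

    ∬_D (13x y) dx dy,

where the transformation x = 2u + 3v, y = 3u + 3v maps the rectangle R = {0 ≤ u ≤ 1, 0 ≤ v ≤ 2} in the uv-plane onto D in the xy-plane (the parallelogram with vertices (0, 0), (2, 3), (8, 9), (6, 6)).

Compute the Jacobian determinant of (x, y) with respect to (u, v):

    ∂(x,y)/∂(u,v) = | 2  3 | = (2)(3) - (3)(3) = -3.
                   | 3  3 |

Its absolute value is |J| = 3 (the area scaling factor).

Substituting x = 2u + 3v, y = 3u + 3v into the integrand,

    13x y → 78u^2 + 195u v + 117v^2,

so the integral becomes

    ∬_R (78u^2 + 195u v + 117v^2) · |J| du dv = ∫_0^1 ∫_0^2 (234u^2 + 585u v + 351v^2) dv du.

Inner (v): 468u^2 + 1170u + 936.
Outer (u): 1677.

Therefore ∬_D (13x y) dx dy = 1677.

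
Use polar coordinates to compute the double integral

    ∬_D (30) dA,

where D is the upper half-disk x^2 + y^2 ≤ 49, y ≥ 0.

The region D is 0 ≤ r ≤ 7, 0 ≤ θ ≤ π in polar coordinates, where x = r cos(θ), y = r sin(θ), and dA = r dr dθ.

Under the substitution, the integrand becomes 30, so

    ∬_D (30) dA = ∫_{0}^{π} ∫_{0}^{7} (30) · r dr dθ.

Inner integral (in r): ∫_{0}^{7} (30) · r dr = 735.

Outer integral (in θ): ∫_{0}^{π} (735) dθ = 735π.

Therefore ∬_D (30) dA = 735π.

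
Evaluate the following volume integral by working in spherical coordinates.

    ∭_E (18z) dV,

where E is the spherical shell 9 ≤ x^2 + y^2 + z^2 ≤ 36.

In spherical coordinates, x = ρ sin(φ) cos(θ), y = ρ sin(φ) sin(θ), z = ρ cos(φ), and dV = ρ^2 sin(φ) dρ dφ dθ.

The integrand becomes 18ρ cos(φ), so

    ∭_E (18z) dV = ∫_{0}^{2π} ∫_{0}^{π} ∫_{3}^{6} (18ρ cos(φ)) · ρ^2 sin(φ) dρ dφ dθ.

Inner (ρ): 10935sin(2φ)/4.
Middle (φ): 0.
Outer (θ): 0.

Therefore the triple integral equals 0.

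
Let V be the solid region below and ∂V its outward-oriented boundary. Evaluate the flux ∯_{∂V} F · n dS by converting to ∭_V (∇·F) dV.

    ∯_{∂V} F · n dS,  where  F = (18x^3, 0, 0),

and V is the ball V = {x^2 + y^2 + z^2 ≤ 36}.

By the divergence theorem,

    ∯_{∂V} F · n dS = ∭_V (∇ · F) dV.

Compute the divergence:
    ∇ · F = ∂F_x/∂x + ∂F_y/∂y + ∂F_z/∂z = 54x^2 + 0 + 0 = 54x^2.

In spherical coordinates, x = ρ sin(φ) cos(θ), y = ρ sin(φ) sin(θ), z = ρ cos(φ), dV = ρ^2 sin(φ) dρ dφ dθ, with 0 ≤ ρ ≤ 6, 0 ≤ φ ≤ π, 0 ≤ θ ≤ 2π.

The integrand, after substitution and multiplying by the volume element, becomes (54ρ^2sin(φ)^2cos(θ)^2) · ρ^2 sin(φ), so

    ∭_V (∇·F) dV = ∫_0^{2π} ∫_0^{π} ∫_0^{6} (54ρ^2sin(φ)^2cos(θ)^2) · ρ^2 sin(φ) dρ dφ dθ.

Inner (ρ from 0 to 6): 419904sin(φ)^3cos(θ)^2/5.
Middle (φ from 0 to π): 559872cos(θ)^2/5.
Outer (θ from 0 to 2π): 559872π/5.

Therefore ∯_{∂V} F · n dS = 559872π/5.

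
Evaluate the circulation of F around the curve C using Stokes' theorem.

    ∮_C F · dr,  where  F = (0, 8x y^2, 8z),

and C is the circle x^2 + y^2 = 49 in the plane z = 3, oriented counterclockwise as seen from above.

Let S be the flat disk x^2 + y^2 ≤ 49 in the plane z = 3, with upward unit normal n̂ = ẑ. By Stokes' theorem,

    ∮_C F · dr = ∬_S (∇ × F) · n̂ dS = ∬_D (curl F)_z dA,

where D is the disk x^2 + y^2 ≤ 49.

Compute the curl of F = (0, 8x y^2, 8z):
    (∇ × F)_x = ∂F_z/∂y - ∂F_y/∂z = 0,
    (∇ × F)_y = ∂F_x/∂z - ∂F_z/∂x = 0,
    (∇ × F)_z = ∂F_y/∂x - ∂F_x/∂y = 8y^2.

On z = 3, (curl F)_z = 8y^2.

Convert to polar (x = r cos θ, y = r sin θ, dA = r dr dθ); the integrand becomes 8r^2sin(θ)^2, so

    ∬_D (curl F)_z dA = ∫_0^{2π} ∫_0^{7} (8r^2sin(θ)^2) · r dr dθ.

Inner (r from 0 to 7): 4802sin(θ)^2.
Outer (θ from 0 to 2π): 4802π.

Therefore ∮_C F · dr = 4802π.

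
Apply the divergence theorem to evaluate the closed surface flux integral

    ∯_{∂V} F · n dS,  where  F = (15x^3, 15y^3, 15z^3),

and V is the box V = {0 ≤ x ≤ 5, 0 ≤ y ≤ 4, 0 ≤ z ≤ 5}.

By the divergence theorem,

    ∯_{∂V} F · n dS = ∭_V (∇ · F) dV.

Compute the divergence:
    ∇ · F = ∂F_x/∂x + ∂F_y/∂y + ∂F_z/∂z = 45x^2 + 45y^2 + 45z^2.

V is a rectangular box, so dV = dx dy dz with 0 ≤ x ≤ 5, 0 ≤ y ≤ 4, 0 ≤ z ≤ 5.

Integrate (45x^2 + 45y^2 + 45z^2) over V as an iterated integral:

    ∭_V (∇·F) dV = ∫_0^{5} ∫_0^{4} ∫_0^{5} (45x^2 + 45y^2 + 45z^2) dz dy dx.

Inner (z from 0 to 5): 225x^2 + 225y^2 + 1875.
Middle (y from 0 to 4): 900x^2 + 12300.
Outer (x from 0 to 5): 99000.

Therefore ∯_{∂V} F · n dS = 99000.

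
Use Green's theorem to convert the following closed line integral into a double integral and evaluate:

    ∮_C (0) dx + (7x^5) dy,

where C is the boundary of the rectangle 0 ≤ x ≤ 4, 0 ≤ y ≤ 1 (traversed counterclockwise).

Green's theorem converts the closed line integral into a double integral over the enclosed region D:

    ∮_C P dx + Q dy = ∬_D (∂Q/∂x - ∂P/∂y) dA.

Here P = 0, Q = 7x^5, so

    ∂Q/∂x = 35x^4,    ∂P/∂y = 0,
    ∂Q/∂x - ∂P/∂y = 35x^4.

D is the region 0 ≤ x ≤ 4, 0 ≤ y ≤ 1. Evaluating the double integral:

    ∬_D (35x^4) dA = ∫_0^{4} ∫_0^{1} (35x^4) dy dx.

Inner (y from 0 to 1): 35x^4.
Outer (x from 0 to 4): 7168.

Therefore ∮_C P dx + Q dy = 7168.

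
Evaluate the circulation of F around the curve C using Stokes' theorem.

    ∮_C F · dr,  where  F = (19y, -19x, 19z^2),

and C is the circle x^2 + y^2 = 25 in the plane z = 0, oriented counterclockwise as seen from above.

Let S be the flat disk x^2 + y^2 ≤ 25 in the plane z = 0, with upward unit normal n̂ = ẑ. By Stokes' theorem,

    ∮_C F · dr = ∬_S (∇ × F) · n̂ dS = ∬_D (curl F)_z dA,

where D is the disk x^2 + y^2 ≤ 25.

Compute the curl of F = (19y, -19x, 19z^2):
    (∇ × F)_x = ∂F_z/∂y - ∂F_y/∂z = 0,
    (∇ × F)_y = ∂F_x/∂z - ∂F_z/∂x = 0,
    (∇ × F)_z = ∂F_y/∂x - ∂F_x/∂y = -38.

On z = 0, (curl F)_z = -38.

Convert to polar (x = r cos θ, y = r sin θ, dA = r dr dθ); the integrand becomes -38, so

    ∬_D (curl F)_z dA = ∫_0^{2π} ∫_0^{5} (-38) · r dr dθ.

Inner (r from 0 to 5): -475.
Outer (θ from 0 to 2π): -950π.

Therefore ∮_C F · dr = -950π.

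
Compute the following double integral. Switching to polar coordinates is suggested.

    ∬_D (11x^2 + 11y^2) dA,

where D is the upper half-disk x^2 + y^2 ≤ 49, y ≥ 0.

The region D is 0 ≤ r ≤ 7, 0 ≤ θ ≤ π in polar coordinates, where x = r cos(θ), y = r sin(θ), and dA = r dr dθ.

Under the substitution, the integrand becomes 11r^2, so

    ∬_D (11x^2 + 11y^2) dA = ∫_{0}^{π} ∫_{0}^{7} (11r^2) · r dr dθ.

Inner integral (in r): ∫_{0}^{7} (11r^2) · r dr = 26411/4.

Outer integral (in θ): ∫_{0}^{π} (26411/4) dθ = 26411π/4.

Therefore ∬_D (11x^2 + 11y^2) dA = 26411π/4.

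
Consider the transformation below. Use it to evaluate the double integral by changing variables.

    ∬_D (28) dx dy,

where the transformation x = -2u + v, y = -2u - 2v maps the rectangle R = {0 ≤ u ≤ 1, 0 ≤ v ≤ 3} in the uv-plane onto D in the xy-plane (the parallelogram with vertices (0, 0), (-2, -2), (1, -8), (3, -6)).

Compute the Jacobian determinant of (x, y) with respect to (u, v):

    ∂(x,y)/∂(u,v) = | -2  1 | = (-2)(-2) - (1)(-2) = 6.
                   | -2  -2 |

Its absolute value is |J| = 6 (the area scaling factor).

Substituting x = -2u + v, y = -2u - 2v into the integrand,

    28 → 28,

so the integral becomes

    ∬_R (28) · |J| du dv = ∫_0^1 ∫_0^3 (168) dv du.

Inner (v): 504.
Outer (u): 504.

Therefore ∬_D (28) dx dy = 504.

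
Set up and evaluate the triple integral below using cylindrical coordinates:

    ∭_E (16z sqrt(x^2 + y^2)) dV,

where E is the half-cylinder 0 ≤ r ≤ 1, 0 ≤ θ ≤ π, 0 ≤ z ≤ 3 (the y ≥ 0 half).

In cylindrical coordinates, x = r cos(θ), y = r sin(θ), z = z, and dV = r dr dθ dz.

The integrand becomes 16r z, so

    ∭_E (16z sqrt(x^2 + y^2)) dV = ∫_{0}^{π} ∫_{0}^{1} ∫_{0}^{3} (16r z) · r dz dr dθ.

Inner (z): 72r^2.
Middle (r from 0 to 1): 24.
Outer (θ): 24π.

Therefore the triple integral equals 24π.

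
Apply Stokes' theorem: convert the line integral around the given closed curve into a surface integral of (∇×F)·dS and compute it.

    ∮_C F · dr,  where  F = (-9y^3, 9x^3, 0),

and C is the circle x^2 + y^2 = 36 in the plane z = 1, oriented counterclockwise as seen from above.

Let S be the flat disk x^2 + y^2 ≤ 36 in the plane z = 1, with upward unit normal n̂ = ẑ. By Stokes' theorem,

    ∮_C F · dr = ∬_S (∇ × F) · n̂ dS = ∬_D (curl F)_z dA,

where D is the disk x^2 + y^2 ≤ 36.

Compute the curl of F = (-9y^3, 9x^3, 0):
    (∇ × F)_x = ∂F_z/∂y - ∂F_y/∂z = 0,
    (∇ × F)_y = ∂F_x/∂z - ∂F_z/∂x = 0,
    (∇ × F)_z = ∂F_y/∂x - ∂F_x/∂y = 27x^2 + 27y^2.

On z = 1, (curl F)_z = 27x^2 + 27y^2.

Convert to polar (x = r cos θ, y = r sin θ, dA = r dr dθ); the integrand becomes 27r^2, so

    ∬_D (curl F)_z dA = ∫_0^{2π} ∫_0^{6} (27r^2) · r dr dθ.

Inner (r from 0 to 6): 8748.
Outer (θ from 0 to 2π): 17496π.

Therefore ∮_C F · dr = 17496π.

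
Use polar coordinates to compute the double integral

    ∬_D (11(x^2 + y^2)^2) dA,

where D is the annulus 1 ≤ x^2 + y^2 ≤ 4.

The region D is 1 ≤ r ≤ 2, 0 ≤ θ ≤ 2π in polar coordinates, where x = r cos(θ), y = r sin(θ), and dA = r dr dθ.

Under the substitution, the integrand becomes 11r^4, so

    ∬_D (11(x^2 + y^2)^2) dA = ∫_{0}^{2π} ∫_{1}^{2} (11r^4) · r dr dθ.

Inner integral (in r): ∫_{1}^{2} (11r^4) · r dr = 231/2.

Outer integral (in θ): ∫_{0}^{2π} (231/2) dθ = 231π.

Therefore ∬_D (11(x^2 + y^2)^2) dA = 231π.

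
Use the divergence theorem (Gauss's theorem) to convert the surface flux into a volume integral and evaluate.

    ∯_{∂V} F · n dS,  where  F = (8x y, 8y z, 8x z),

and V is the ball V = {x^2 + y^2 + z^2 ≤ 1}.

By the divergence theorem,

    ∯_{∂V} F · n dS = ∭_V (∇ · F) dV.

Compute the divergence:
    ∇ · F = ∂F_x/∂x + ∂F_y/∂y + ∂F_z/∂z = 8y + 8z + 8x = 8x + 8y + 8z.

In spherical coordinates, x = ρ sin(φ) cos(θ), y = ρ sin(φ) sin(θ), z = ρ cos(φ), dV = ρ^2 sin(φ) dρ dφ dθ, with 0 ≤ ρ ≤ 1, 0 ≤ φ ≤ π, 0 ≤ θ ≤ 2π.

The integrand, after substitution and multiplying by the volume element, becomes (8ρ (sqrt(2)sin(φ)sin(θ + π/4) + cos(φ))) · ρ^2 sin(φ), so

    ∭_V (∇·F) dV = ∫_0^{2π} ∫_0^{π} ∫_0^{1} (8ρ (sqrt(2)sin(φ)sin(θ + π/4) + cos(φ))) · ρ^2 sin(φ) dρ dφ dθ.

Inner (ρ from 0 to 1): 2(sqrt(2)sin(φ)sin(θ + π/4) + cos(φ))sin(φ).
Middle (φ from 0 to π): sqrt(2)π sin(θ + π/4).
Outer (θ from 0 to 2π): 0.

Therefore ∯_{∂V} F · n dS = 0.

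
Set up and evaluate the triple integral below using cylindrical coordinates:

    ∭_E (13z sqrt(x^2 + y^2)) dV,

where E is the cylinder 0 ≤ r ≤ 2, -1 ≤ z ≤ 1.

In cylindrical coordinates, x = r cos(θ), y = r sin(θ), z = z, and dV = r dr dθ dz.

The integrand becomes 13r z, so

    ∭_E (13z sqrt(x^2 + y^2)) dV = ∫_{0}^{2π} ∫_{0}^{2} ∫_{-1}^{1} (13r z) · r dz dr dθ.

Inner (z): 0.
Middle (r from 0 to 2): 0.
Outer (θ): 0.

Therefore the triple integral equals 0.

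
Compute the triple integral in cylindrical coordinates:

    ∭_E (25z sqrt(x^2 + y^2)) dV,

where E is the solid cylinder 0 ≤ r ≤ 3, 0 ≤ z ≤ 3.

In cylindrical coordinates, x = r cos(θ), y = r sin(θ), z = z, and dV = r dr dθ dz.

The integrand becomes 25r z, so

    ∭_E (25z sqrt(x^2 + y^2)) dV = ∫_{0}^{2π} ∫_{0}^{3} ∫_{0}^{3} (25r z) · r dz dr dθ.

Inner (z): 225r^2/2.
Middle (r from 0 to 3): 2025/2.
Outer (θ): 2025π.

Therefore the triple integral equals 2025π.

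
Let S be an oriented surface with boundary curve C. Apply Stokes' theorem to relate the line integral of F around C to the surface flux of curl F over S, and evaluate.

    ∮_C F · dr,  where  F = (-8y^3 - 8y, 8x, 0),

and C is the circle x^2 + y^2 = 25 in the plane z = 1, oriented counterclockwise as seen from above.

Let S be the flat disk x^2 + y^2 ≤ 25 in the plane z = 1, with upward unit normal n̂ = ẑ. By Stokes' theorem,

    ∮_C F · dr = ∬_S (∇ × F) · n̂ dS = ∬_D (curl F)_z dA,

where D is the disk x^2 + y^2 ≤ 25.

Compute the curl of F = (-8y^3 - 8y, 8x, 0):
    (∇ × F)_x = ∂F_z/∂y - ∂F_y/∂z = 0,
    (∇ × F)_y = ∂F_x/∂z - ∂F_z/∂x = 0,
    (∇ × F)_z = ∂F_y/∂x - ∂F_x/∂y = 24y^2 + 16.

On z = 1, (curl F)_z = 24y^2 + 16.

Convert to polar (x = r cos θ, y = r sin θ, dA = r dr dθ); the integrand becomes 24r^2sin(θ)^2 + 16, so

    ∬_D (curl F)_z dA = ∫_0^{2π} ∫_0^{5} (24r^2sin(θ)^2 + 16) · r dr dθ.

Inner (r from 0 to 5): 3750sin(θ)^2 + 200.
Outer (θ from 0 to 2π): 4150π.

Therefore ∮_C F · dr = 4150π.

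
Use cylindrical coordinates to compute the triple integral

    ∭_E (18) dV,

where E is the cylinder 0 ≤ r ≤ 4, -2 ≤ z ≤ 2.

In cylindrical coordinates, x = r cos(θ), y = r sin(θ), z = z, and dV = r dr dθ dz.

The integrand becomes 18, so

    ∭_E (18) dV = ∫_{0}^{2π} ∫_{0}^{4} ∫_{-2}^{2} (18) · r dz dr dθ.

Inner (z): 72r.
Middle (r from 0 to 4): 576.
Outer (θ): 1152π.

Therefore the triple integral equals 1152π.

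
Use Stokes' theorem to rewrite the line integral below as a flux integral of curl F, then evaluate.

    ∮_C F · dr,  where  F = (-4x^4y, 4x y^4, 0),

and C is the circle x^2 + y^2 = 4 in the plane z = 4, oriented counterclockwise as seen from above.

Let S be the flat disk x^2 + y^2 ≤ 4 in the plane z = 4, with upward unit normal n̂ = ẑ. By Stokes' theorem,

    ∮_C F · dr = ∬_S (∇ × F) · n̂ dS = ∬_D (curl F)_z dA,

where D is the disk x^2 + y^2 ≤ 4.

Compute the curl of F = (-4x^4y, 4x y^4, 0):
    (∇ × F)_x = ∂F_z/∂y - ∂F_y/∂z = 0,
    (∇ × F)_y = ∂F_x/∂z - ∂F_z/∂x = 0,
    (∇ × F)_z = ∂F_y/∂x - ∂F_x/∂y = 4x^4 + 4y^4.

On z = 4, (curl F)_z = 4x^4 + 4y^4.

Convert to polar (x = r cos θ, y = r sin θ, dA = r dr dθ); the integrand becomes 4r^4(sin(θ)^4 + cos(θ)^4), so

    ∬_D (curl F)_z dA = ∫_0^{2π} ∫_0^{2} (4r^4(sin(θ)^4 + cos(θ)^4)) · r dr dθ.

Inner (r from 0 to 2): 128sin(θ)^4/3 + 128cos(θ)^4/3.
Outer (θ from 0 to 2π): 64π.

Therefore ∮_C F · dr = 64π.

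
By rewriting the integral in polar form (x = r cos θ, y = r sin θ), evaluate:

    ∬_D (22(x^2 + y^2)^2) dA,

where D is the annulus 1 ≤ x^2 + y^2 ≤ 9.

The region D is 1 ≤ r ≤ 3, 0 ≤ θ ≤ 2π in polar coordinates, where x = r cos(θ), y = r sin(θ), and dA = r dr dθ.

Under the substitution, the integrand becomes 22r^4, so

    ∬_D (22(x^2 + y^2)^2) dA = ∫_{0}^{2π} ∫_{1}^{3} (22r^4) · r dr dθ.

Inner integral (in r): ∫_{1}^{3} (22r^4) · r dr = 8008/3.

Outer integral (in θ): ∫_{0}^{2π} (8008/3) dθ = 16016π/3.

Therefore ∬_D (22(x^2 + y^2)^2) dA = 16016π/3.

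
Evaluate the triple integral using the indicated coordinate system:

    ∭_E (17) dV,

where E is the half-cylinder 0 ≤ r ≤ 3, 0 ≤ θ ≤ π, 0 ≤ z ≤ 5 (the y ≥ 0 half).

In cylindrical coordinates, x = r cos(θ), y = r sin(θ), z = z, and dV = r dr dθ dz.

The integrand becomes 17, so

    ∭_E (17) dV = ∫_{0}^{π} ∫_{0}^{3} ∫_{0}^{5} (17) · r dz dr dθ.

Inner (z): 85r.
Middle (r from 0 to 3): 765/2.
Outer (θ): 765π/2.

Therefore the triple integral equals 765π/2.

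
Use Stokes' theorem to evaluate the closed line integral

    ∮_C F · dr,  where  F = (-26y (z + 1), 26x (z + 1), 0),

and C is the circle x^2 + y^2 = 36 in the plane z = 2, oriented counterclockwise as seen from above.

Let S be the flat disk x^2 + y^2 ≤ 36 in the plane z = 2, with upward unit normal n̂ = ẑ. By Stokes' theorem,

    ∮_C F · dr = ∬_S (∇ × F) · n̂ dS = ∬_D (curl F)_z dA,

where D is the disk x^2 + y^2 ≤ 36.

Compute the curl of F = (-26y (z + 1), 26x (z + 1), 0):
    (∇ × F)_x = ∂F_z/∂y - ∂F_y/∂z = -26x,
    (∇ × F)_y = ∂F_x/∂z - ∂F_z/∂x = -26y,
    (∇ × F)_z = ∂F_y/∂x - ∂F_x/∂y = 52z + 52.

On z = 2, (curl F)_z = 156.

Convert to polar (x = r cos θ, y = r sin θ, dA = r dr dθ); the integrand becomes 156, so

    ∬_D (curl F)_z dA = ∫_0^{2π} ∫_0^{6} (156) · r dr dθ.

Inner (r from 0 to 6): 2808.
Outer (θ from 0 to 2π): 5616π.

Therefore ∮_C F · dr = 5616π.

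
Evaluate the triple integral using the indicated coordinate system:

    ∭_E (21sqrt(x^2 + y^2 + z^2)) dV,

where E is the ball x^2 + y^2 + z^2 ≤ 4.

In spherical coordinates, x = ρ sin(φ) cos(θ), y = ρ sin(φ) sin(θ), z = ρ cos(φ), and dV = ρ^2 sin(φ) dρ dφ dθ.

The integrand becomes 21ρ, so

    ∭_E (21sqrt(x^2 + y^2 + z^2)) dV = ∫_{0}^{2π} ∫_{0}^{π} ∫_{0}^{2} (21ρ) · ρ^2 sin(φ) dρ dφ dθ.

Inner (ρ): 84sin(φ).
Middle (φ): 168.
Outer (θ): 336π.

Therefore the triple integral equals 336π.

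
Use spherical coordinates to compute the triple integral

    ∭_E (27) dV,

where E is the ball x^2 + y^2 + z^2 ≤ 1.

In spherical coordinates, x = ρ sin(φ) cos(θ), y = ρ sin(φ) sin(θ), z = ρ cos(φ), and dV = ρ^2 sin(φ) dρ dφ dθ.

The integrand becomes 27, so

    ∭_E (27) dV = ∫_{0}^{2π} ∫_{0}^{π} ∫_{0}^{1} (27) · ρ^2 sin(φ) dρ dφ dθ.

Inner (ρ): 9sin(φ).
Middle (φ): 18.
Outer (θ): 36π.

Therefore the triple integral equals 36π.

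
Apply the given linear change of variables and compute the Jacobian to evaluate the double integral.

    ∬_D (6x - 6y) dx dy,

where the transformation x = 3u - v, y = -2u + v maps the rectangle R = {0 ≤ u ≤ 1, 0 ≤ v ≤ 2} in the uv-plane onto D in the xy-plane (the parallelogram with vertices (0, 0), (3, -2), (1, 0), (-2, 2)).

Compute the Jacobian determinant of (x, y) with respect to (u, v):

    ∂(x,y)/∂(u,v) = | 3  -1 | = (3)(1) - (-1)(-2) = 1.
                   | -2  1 |

Its absolute value is |J| = 1 (the area scaling factor).

Substituting x = 3u - v, y = -2u + v into the integrand,

    6x - 6y → 30u - 12v,

so the integral becomes

    ∬_R (30u - 12v) · |J| du dv = ∫_0^1 ∫_0^2 (30u - 12v) dv du.

Inner (v): 60u - 24.
Outer (u): 6.

Therefore ∬_D (6x - 6y) dx dy = 6.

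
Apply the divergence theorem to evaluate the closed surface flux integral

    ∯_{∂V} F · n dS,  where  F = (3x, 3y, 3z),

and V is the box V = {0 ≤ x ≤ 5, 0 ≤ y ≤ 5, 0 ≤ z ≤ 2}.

By the divergence theorem,

    ∯_{∂V} F · n dS = ∭_V (∇ · F) dV.

Compute the divergence:
    ∇ · F = ∂F_x/∂x + ∂F_y/∂y + ∂F_z/∂z = 3 + 3 + 3 = 9.

V is a rectangular box, so dV = dx dy dz with 0 ≤ x ≤ 5, 0 ≤ y ≤ 5, 0 ≤ z ≤ 2.

Integrate (9) over V as an iterated integral:

    ∭_V (∇·F) dV = ∫_0^{5} ∫_0^{5} ∫_0^{2} (9) dz dy dx.

Inner (z from 0 to 2): 18.
Middle (y from 0 to 5): 90.
Outer (x from 0 to 5): 450.

Therefore ∯_{∂V} F · n dS = 450.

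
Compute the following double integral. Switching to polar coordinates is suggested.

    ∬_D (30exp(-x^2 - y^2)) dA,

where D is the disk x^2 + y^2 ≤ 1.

The region D is 0 ≤ r ≤ 1, 0 ≤ θ ≤ 2π in polar coordinates, where x = r cos(θ), y = r sin(θ), and dA = r dr dθ.

Under the substitution, the integrand becomes 30exp(-r^2), so

    ∬_D (30exp(-x^2 - y^2)) dA = ∫_{0}^{2π} ∫_{0}^{1} (30exp(-r^2)) · r dr dθ.

Inner integral (in r): ∫_{0}^{1} (30exp(-r^2)) · r dr = 15 - 15exp(-1).

Outer integral (in θ): ∫_{0}^{2π} (15 - 15exp(-1)) dθ = -30π exp(-1) + 30π.

Therefore ∬_D (30exp(-x^2 - y^2)) dA = -30π exp(-1) + 30π.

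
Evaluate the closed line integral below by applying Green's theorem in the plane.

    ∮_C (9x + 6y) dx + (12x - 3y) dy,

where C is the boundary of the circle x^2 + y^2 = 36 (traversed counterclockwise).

Green's theorem converts the closed line integral into a double integral over the enclosed region D:

    ∮_C P dx + Q dy = ∬_D (∂Q/∂x - ∂P/∂y) dA.

Here P = 9x + 6y, Q = 12x - 3y, so

    ∂Q/∂x = 12,    ∂P/∂y = 6,
    ∂Q/∂x - ∂P/∂y = 6.

D is the region x^2 + y^2 ≤ 36. Evaluating the double integral:

In polar coordinates (x = r cos θ, y = r sin θ, dA = r dr dθ) the integrand becomes 6, so

    ∬_D (6) dA = ∫_0^{2π} ∫_0^{6} (6) · r dr dθ.

Inner (r from 0 to 6): 108.
Outer (θ from 0 to 2π): 216π.

Therefore ∮_C P dx + Q dy = 216π.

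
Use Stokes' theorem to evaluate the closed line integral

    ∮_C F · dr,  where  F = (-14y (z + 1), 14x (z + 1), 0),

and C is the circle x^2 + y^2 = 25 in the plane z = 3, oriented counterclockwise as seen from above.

Let S be the flat disk x^2 + y^2 ≤ 25 in the plane z = 3, with upward unit normal n̂ = ẑ. By Stokes' theorem,

    ∮_C F · dr = ∬_S (∇ × F) · n̂ dS = ∬_D (curl F)_z dA,

where D is the disk x^2 + y^2 ≤ 25.

Compute the curl of F = (-14y (z + 1), 14x (z + 1), 0):
    (∇ × F)_x = ∂F_z/∂y - ∂F_y/∂z = -14x,
    (∇ × F)_y = ∂F_x/∂z - ∂F_z/∂x = -14y,
    (∇ × F)_z = ∂F_y/∂x - ∂F_x/∂y = 28z + 28.

On z = 3, (curl F)_z = 112.

Convert to polar (x = r cos θ, y = r sin θ, dA = r dr dθ); the integrand becomes 112, so

    ∬_D (curl F)_z dA = ∫_0^{2π} ∫_0^{5} (112) · r dr dθ.

Inner (r from 0 to 5): 1400.
Outer (θ from 0 to 2π): 2800π.

Therefore ∮_C F · dr = 2800π.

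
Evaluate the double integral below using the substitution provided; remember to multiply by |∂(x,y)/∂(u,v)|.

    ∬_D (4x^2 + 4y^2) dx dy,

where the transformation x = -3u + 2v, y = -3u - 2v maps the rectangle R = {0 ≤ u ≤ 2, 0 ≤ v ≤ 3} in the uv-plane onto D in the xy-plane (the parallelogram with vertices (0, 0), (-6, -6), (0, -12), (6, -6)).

Compute the Jacobian determinant of (x, y) with respect to (u, v):

    ∂(x,y)/∂(u,v) = | -3  2 | = (-3)(-2) - (2)(-3) = 12.
                   | -3  -2 |

Its absolute value is |J| = 12 (the area scaling factor).

Substituting x = -3u + 2v, y = -3u - 2v into the integrand,

    4x^2 + 4y^2 → 72u^2 + 32v^2,

so the integral becomes

    ∬_R (72u^2 + 32v^2) · |J| du dv = ∫_0^2 ∫_0^3 (864u^2 + 384v^2) dv du.

Inner (v): 2592u^2 + 3456.
Outer (u): 13824.

Therefore ∬_D (4x^2 + 4y^2) dx dy = 13824.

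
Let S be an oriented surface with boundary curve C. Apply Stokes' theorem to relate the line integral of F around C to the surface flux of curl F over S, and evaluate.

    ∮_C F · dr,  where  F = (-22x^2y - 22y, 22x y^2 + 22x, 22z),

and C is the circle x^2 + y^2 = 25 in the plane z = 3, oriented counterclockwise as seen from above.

Let S be the flat disk x^2 + y^2 ≤ 25 in the plane z = 3, with upward unit normal n̂ = ẑ. By Stokes' theorem,

    ∮_C F · dr = ∬_S (∇ × F) · n̂ dS = ∬_D (curl F)_z dA,

where D is the disk x^2 + y^2 ≤ 25.

Compute the curl of F = (-22x^2y - 22y, 22x y^2 + 22x, 22z):
    (∇ × F)_x = ∂F_z/∂y - ∂F_y/∂z = 0,
    (∇ × F)_y = ∂F_x/∂z - ∂F_z/∂x = 0,
    (∇ × F)_z = ∂F_y/∂x - ∂F_x/∂y = 22x^2 + 22y^2 + 44.

On z = 3, (curl F)_z = 22x^2 + 22y^2 + 44.

Convert to polar (x = r cos θ, y = r sin θ, dA = r dr dθ); the integrand becomes 22r^2 + 44, so

    ∬_D (curl F)_z dA = ∫_0^{2π} ∫_0^{5} (22r^2 + 44) · r dr dθ.

Inner (r from 0 to 5): 7975/2.
Outer (θ from 0 to 2π): 7975π.

Therefore ∮_C F · dr = 7975π.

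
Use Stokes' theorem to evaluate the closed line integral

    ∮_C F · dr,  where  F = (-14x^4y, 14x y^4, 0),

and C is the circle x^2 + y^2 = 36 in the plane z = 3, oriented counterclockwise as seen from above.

Let S be the flat disk x^2 + y^2 ≤ 36 in the plane z = 3, with upward unit normal n̂ = ẑ. By Stokes' theorem,

    ∮_C F · dr = ∬_S (∇ × F) · n̂ dS = ∬_D (curl F)_z dA,

where D is the disk x^2 + y^2 ≤ 36.

Compute the curl of F = (-14x^4y, 14x y^4, 0):
    (∇ × F)_x = ∂F_z/∂y - ∂F_y/∂z = 0,
    (∇ × F)_y = ∂F_x/∂z - ∂F_z/∂x = 0,
    (∇ × F)_z = ∂F_y/∂x - ∂F_x/∂y = 14x^4 + 14y^4.

On z = 3, (curl F)_z = 14x^4 + 14y^4.

Convert to polar (x = r cos θ, y = r sin θ, dA = r dr dθ); the integrand becomes 14r^4(sin(θ)^4 + cos(θ)^4), so

    ∬_D (curl F)_z dA = ∫_0^{2π} ∫_0^{6} (14r^4(sin(θ)^4 + cos(θ)^4)) · r dr dθ.

Inner (r from 0 to 6): 108864sin(θ)^4 + 108864cos(θ)^4.
Outer (θ from 0 to 2π): 163296π.

Therefore ∮_C F · dr = 163296π.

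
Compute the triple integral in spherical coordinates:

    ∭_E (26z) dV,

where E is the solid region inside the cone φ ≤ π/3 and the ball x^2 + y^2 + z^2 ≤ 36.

In spherical coordinates, x = ρ sin(φ) cos(θ), y = ρ sin(φ) sin(θ), z = ρ cos(φ), and dV = ρ^2 sin(φ) dρ dφ dθ.

The integrand becomes 26ρ cos(φ), so

    ∭_E (26z) dV = ∫_{0}^{2π} ∫_{0}^{π/3} ∫_{0}^{6} (26ρ cos(φ)) · ρ^2 sin(φ) dρ dφ dθ.

Inner (ρ): 4212sin(2φ).
Middle (φ): 3159.
Outer (θ): 6318π.

Therefore the triple integral equals 6318π.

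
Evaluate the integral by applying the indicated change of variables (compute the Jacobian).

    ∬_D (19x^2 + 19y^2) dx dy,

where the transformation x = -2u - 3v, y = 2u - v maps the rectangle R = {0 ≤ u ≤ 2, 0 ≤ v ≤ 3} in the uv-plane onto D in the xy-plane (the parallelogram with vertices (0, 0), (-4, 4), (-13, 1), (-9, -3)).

Compute the Jacobian determinant of (x, y) with respect to (u, v):

    ∂(x,y)/∂(u,v) = | -2  -3 | = (-2)(-1) - (-3)(2) = 8.
                   | 2  -1 |

Its absolute value is |J| = 8 (the area scaling factor).

Substituting x = -2u - 3v, y = 2u - v into the integrand,

    19x^2 + 19y^2 → 152u^2 + 152u v + 190v^2,

so the integral becomes

    ∬_R (152u^2 + 152u v + 190v^2) · |J| du dv = ∫_0^2 ∫_0^3 (1216u^2 + 1216u v + 1520v^2) dv du.

Inner (v): 3648u^2 + 5472u + 13680.
Outer (u): 48032.

Therefore ∬_D (19x^2 + 19y^2) dx dy = 48032.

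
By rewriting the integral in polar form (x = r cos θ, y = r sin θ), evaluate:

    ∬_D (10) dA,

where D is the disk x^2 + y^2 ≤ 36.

The region D is 0 ≤ r ≤ 6, 0 ≤ θ ≤ 2π in polar coordinates, where x = r cos(θ), y = r sin(θ), and dA = r dr dθ.

Under the substitution, the integrand becomes 10, so

    ∬_D (10) dA = ∫_{0}^{2π} ∫_{0}^{6} (10) · r dr dθ.

Inner integral (in r): ∫_{0}^{6} (10) · r dr = 180.

Outer integral (in θ): ∫_{0}^{2π} (180) dθ = 360π.

Therefore ∬_D (10) dA = 360π.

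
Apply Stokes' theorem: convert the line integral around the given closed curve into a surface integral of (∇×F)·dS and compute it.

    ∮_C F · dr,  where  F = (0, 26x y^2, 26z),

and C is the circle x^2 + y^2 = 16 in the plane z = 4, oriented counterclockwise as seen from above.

Let S be the flat disk x^2 + y^2 ≤ 16 in the plane z = 4, with upward unit normal n̂ = ẑ. By Stokes' theorem,

    ∮_C F · dr = ∬_S (∇ × F) · n̂ dS = ∬_D (curl F)_z dA,

where D is the disk x^2 + y^2 ≤ 16.

Compute the curl of F = (0, 26x y^2, 26z):
    (∇ × F)_x = ∂F_z/∂y - ∂F_y/∂z = 0,
    (∇ × F)_y = ∂F_x/∂z - ∂F_z/∂x = 0,
    (∇ × F)_z = ∂F_y/∂x - ∂F_x/∂y = 26y^2.

On z = 4, (curl F)_z = 26y^2.

Convert to polar (x = r cos θ, y = r sin θ, dA = r dr dθ); the integrand becomes 26r^2sin(θ)^2, so

    ∬_D (curl F)_z dA = ∫_0^{2π} ∫_0^{4} (26r^2sin(θ)^2) · r dr dθ.

Inner (r from 0 to 4): 1664sin(θ)^2.
Outer (θ from 0 to 2π): 1664π.

Therefore ∮_C F · dr = 1664π.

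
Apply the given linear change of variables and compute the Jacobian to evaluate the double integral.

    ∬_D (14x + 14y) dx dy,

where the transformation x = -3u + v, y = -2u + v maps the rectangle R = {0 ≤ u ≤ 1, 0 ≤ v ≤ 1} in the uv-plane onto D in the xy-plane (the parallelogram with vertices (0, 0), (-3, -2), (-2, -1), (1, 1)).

Compute the Jacobian determinant of (x, y) with respect to (u, v):

    ∂(x,y)/∂(u,v) = | -3  1 | = (-3)(1) - (1)(-2) = -1.
                   | -2  1 |

Its absolute value is |J| = 1 (the area scaling factor).

Substituting x = -3u + v, y = -2u + v into the integrand,

    14x + 14y → -70u + 28v,

so the integral becomes

    ∬_R (-70u + 28v) · |J| du dv = ∫_0^1 ∫_0^1 (-70u + 28v) dv du.

Inner (v): 14 - 70u.
Outer (u): -21.

Therefore ∬_D (14x + 14y) dx dy = -21.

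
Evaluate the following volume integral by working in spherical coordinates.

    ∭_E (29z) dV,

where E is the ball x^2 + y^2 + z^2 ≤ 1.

In spherical coordinates, x = ρ sin(φ) cos(θ), y = ρ sin(φ) sin(θ), z = ρ cos(φ), and dV = ρ^2 sin(φ) dρ dφ dθ.

The integrand becomes 29ρ cos(φ), so

    ∭_E (29z) dV = ∫_{0}^{2π} ∫_{0}^{π} ∫_{0}^{1} (29ρ cos(φ)) · ρ^2 sin(φ) dρ dφ dθ.

Inner (ρ): 29sin(2φ)/8.
Middle (φ): 0.
Outer (θ): 0.

Therefore the triple integral equals 0.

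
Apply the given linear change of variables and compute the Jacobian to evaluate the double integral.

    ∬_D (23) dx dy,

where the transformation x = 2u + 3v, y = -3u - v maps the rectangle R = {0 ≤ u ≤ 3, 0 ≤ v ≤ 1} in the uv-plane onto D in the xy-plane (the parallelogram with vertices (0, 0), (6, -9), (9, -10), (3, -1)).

Compute the Jacobian determinant of (x, y) with respect to (u, v):

    ∂(x,y)/∂(u,v) = | 2  3 | = (2)(-1) - (3)(-3) = 7.
                   | -3  -1 |

Its absolute value is |J| = 7 (the area scaling factor).

Substituting x = 2u + 3v, y = -3u - v into the integrand,

    23 → 23,

so the integral becomes

    ∬_R (23) · |J| du dv = ∫_0^3 ∫_0^1 (161) dv du.

Inner (v): 161.
Outer (u): 483.

Therefore ∬_D (23) dx dy = 483.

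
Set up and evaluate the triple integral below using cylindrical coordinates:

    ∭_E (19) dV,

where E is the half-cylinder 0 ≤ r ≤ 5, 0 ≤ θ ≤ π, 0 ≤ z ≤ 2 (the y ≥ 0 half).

In cylindrical coordinates, x = r cos(θ), y = r sin(θ), z = z, and dV = r dr dθ dz.

The integrand becomes 19, so

    ∭_E (19) dV = ∫_{0}^{π} ∫_{0}^{5} ∫_{0}^{2} (19) · r dz dr dθ.

Inner (z): 38r.
Middle (r from 0 to 5): 475.
Outer (θ): 475π.

Therefore the triple integral equals 475π.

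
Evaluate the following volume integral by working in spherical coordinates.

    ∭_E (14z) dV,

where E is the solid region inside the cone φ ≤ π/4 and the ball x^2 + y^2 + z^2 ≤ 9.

In spherical coordinates, x = ρ sin(φ) cos(θ), y = ρ sin(φ) sin(θ), z = ρ cos(φ), and dV = ρ^2 sin(φ) dρ dφ dθ.

The integrand becomes 14ρ cos(φ), so

    ∭_E (14z) dV = ∫_{0}^{2π} ∫_{0}^{π/4} ∫_{0}^{3} (14ρ cos(φ)) · ρ^2 sin(φ) dρ dφ dθ.

Inner (ρ): 567sin(2φ)/4.
Middle (φ): 567/8.
Outer (θ): 567π/4.

Therefore the triple integral equals 567π/4.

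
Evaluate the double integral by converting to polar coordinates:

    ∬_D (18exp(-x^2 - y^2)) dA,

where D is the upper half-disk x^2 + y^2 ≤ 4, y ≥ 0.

The region D is 0 ≤ r ≤ 2, 0 ≤ θ ≤ π in polar coordinates, where x = r cos(θ), y = r sin(θ), and dA = r dr dθ.

Under the substitution, the integrand becomes 18exp(-r^2), so

    ∬_D (18exp(-x^2 - y^2)) dA = ∫_{0}^{π} ∫_{0}^{2} (18exp(-r^2)) · r dr dθ.

Inner integral (in r): ∫_{0}^{2} (18exp(-r^2)) · r dr = 9 - 9exp(-4).

Outer integral (in θ): ∫_{0}^{π} (9 - 9exp(-4)) dθ = -9π exp(-4) + 9π.

Therefore ∬_D (18exp(-x^2 - y^2)) dA = -9π exp(-4) + 9π.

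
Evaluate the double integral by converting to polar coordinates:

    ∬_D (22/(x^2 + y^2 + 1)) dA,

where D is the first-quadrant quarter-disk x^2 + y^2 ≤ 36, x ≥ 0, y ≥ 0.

The region D is 0 ≤ r ≤ 6, 0 ≤ θ ≤ π/2 in polar coordinates, where x = r cos(θ), y = r sin(θ), and dA = r dr dθ.

Under the substitution, the integrand becomes 22/(r^2 + 1), so

    ∬_D (22/(x^2 + y^2 + 1)) dA = ∫_{0}^{π/2} ∫_{0}^{6} (22/(r^2 + 1)) · r dr dθ.

Inner integral (in r): ∫_{0}^{6} (22/(r^2 + 1)) · r dr = log(177917621779460413).

Outer integral (in θ): ∫_{0}^{π/2} (log(177917621779460413)) dθ = log(177917621779460413^(π/2)).

Therefore ∬_D (22/(x^2 + y^2 + 1)) dA = log(177917621779460413^(π/2)).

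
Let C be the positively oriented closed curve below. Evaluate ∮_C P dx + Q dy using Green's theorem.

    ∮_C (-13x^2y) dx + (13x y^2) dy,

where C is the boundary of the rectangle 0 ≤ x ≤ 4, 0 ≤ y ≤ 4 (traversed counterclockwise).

Green's theorem converts the closed line integral into a double integral over the enclosed region D:

    ∮_C P dx + Q dy = ∬_D (∂Q/∂x - ∂P/∂y) dA.

Here P = -13x^2y, Q = 13x y^2, so

    ∂Q/∂x = 13y^2,    ∂P/∂y = -13x^2,
    ∂Q/∂x - ∂P/∂y = 13x^2 + 13y^2.

D is the region 0 ≤ x ≤ 4, 0 ≤ y ≤ 4. Evaluating the double integral:

    ∬_D (13x^2 + 13y^2) dA = ∫_0^{4} ∫_0^{4} (13x^2 + 13y^2) dy dx.

Inner (y from 0 to 4): 52x^2 + 832/3.
Outer (x from 0 to 4): 6656/3.

Therefore ∮_C P dx + Q dy = 6656/3.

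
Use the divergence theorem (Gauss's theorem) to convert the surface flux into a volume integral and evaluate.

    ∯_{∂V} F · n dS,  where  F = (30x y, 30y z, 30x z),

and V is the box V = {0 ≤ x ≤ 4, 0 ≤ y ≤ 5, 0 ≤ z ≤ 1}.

By the divergence theorem,

    ∯_{∂V} F · n dS = ∭_V (∇ · F) dV.

Compute the divergence:
    ∇ · F = ∂F_x/∂x + ∂F_y/∂y + ∂F_z/∂z = 30y + 30z + 30x = 30x + 30y + 30z.

V is a rectangular box, so dV = dx dy dz with 0 ≤ x ≤ 4, 0 ≤ y ≤ 5, 0 ≤ z ≤ 1.

Integrate (30x + 30y + 30z) over V as an iterated integral:

    ∭_V (∇·F) dV = ∫_0^{4} ∫_0^{5} ∫_0^{1} (30x + 30y + 30z) dz dy dx.

Inner (z from 0 to 1): 30x + 30y + 15.
Middle (y from 0 to 5): 150x + 450.
Outer (x from 0 to 4): 3000.

Therefore ∯_{∂V} F · n dS = 3000.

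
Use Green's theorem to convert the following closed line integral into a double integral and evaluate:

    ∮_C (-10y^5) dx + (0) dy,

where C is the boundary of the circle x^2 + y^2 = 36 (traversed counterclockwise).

Green's theorem converts the closed line integral into a double integral over the enclosed region D:

    ∮_C P dx + Q dy = ∬_D (∂Q/∂x - ∂P/∂y) dA.

Here P = -10y^5, Q = 0, so

    ∂Q/∂x = 0,    ∂P/∂y = -50y^4,
    ∂Q/∂x - ∂P/∂y = 50y^4.

D is the region x^2 + y^2 ≤ 36. Evaluating the double integral:

In polar coordinates (x = r cos θ, y = r sin θ, dA = r dr dθ) the integrand becomes 50r^4sin(θ)^4, so

    ∬_D (50y^4) dA = ∫_0^{2π} ∫_0^{6} (50r^4sin(θ)^4) · r dr dθ.

Inner (r from 0 to 6): 388800sin(θ)^4.
Outer (θ from 0 to 2π): 291600π.

Therefore ∮_C P dx + Q dy = 291600π.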